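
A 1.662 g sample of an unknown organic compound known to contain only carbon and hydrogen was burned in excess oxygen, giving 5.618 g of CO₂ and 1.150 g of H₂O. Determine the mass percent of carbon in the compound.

92.25%

mol C = 5.618 g CO₂ ÷ 44.009 g/mol = 0.12766 mol
mol H = 2 × 1.150 g H₂O ÷ 18.015 g/mol = 0.12767 mol
mass % C = 1.5333 g ÷ 1.662 g × 100%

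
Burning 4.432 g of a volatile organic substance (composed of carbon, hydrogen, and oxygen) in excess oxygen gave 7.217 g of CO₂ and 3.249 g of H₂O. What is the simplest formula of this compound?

mol C = 7.217 g CO₂ ÷ 44.009 g/mol = 0.16399 mol
mol H = 2 × 3.249 g H₂O ÷ 18.015 g/mol = 0.36070 mol
mass O = 4.432 − (1.9697 + 0.36359) = 2.0987 g → mol O = 2.0987 ÷ 15.999 = 0.13118 mol
Divide by the smallest (0.13118 mol): C 1.250, H 2.750, O 1.000
Multiplying each by 4 gives whole numbers: C 5.00, H 11.00, O 4.00

C5H11O4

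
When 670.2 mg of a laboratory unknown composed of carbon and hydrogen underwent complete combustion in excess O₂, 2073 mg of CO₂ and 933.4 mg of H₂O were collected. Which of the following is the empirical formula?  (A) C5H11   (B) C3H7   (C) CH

mol C = 2.073 g CO₂ ÷ 44.009 g/mol = 0.047104 mol
mol H = 2 × 0.9334 g H₂O ÷ 18.015 g/mol = 0.10362 mol
Divide by the smallest (0.047104 mol): C 1.000, H 2.200
Multiplying each by 5 gives whole numbers: C 5.00, H 11.00

(A) C5H11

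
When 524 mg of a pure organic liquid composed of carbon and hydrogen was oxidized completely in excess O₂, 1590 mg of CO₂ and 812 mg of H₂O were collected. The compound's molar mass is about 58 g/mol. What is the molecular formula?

C4H10

mol C = 1.59 g CO₂ ÷ 44.009 g/mol = 0.03613 mol
mol H = 2 × 0.812 g H₂O ÷ 18.015 g/mol = 0.09015 mol
Divide by the smallest (0.03613 mol): C 1.000, H 2.495
Multiplying each by 2 gives whole numbers: C 2.00, H 4.99
Empirical formula: C2H5
Empirical-formula mass = 29.06 g/mol; 58 ÷ 29.06 ≈ 2, so the molecular formula is C4H10.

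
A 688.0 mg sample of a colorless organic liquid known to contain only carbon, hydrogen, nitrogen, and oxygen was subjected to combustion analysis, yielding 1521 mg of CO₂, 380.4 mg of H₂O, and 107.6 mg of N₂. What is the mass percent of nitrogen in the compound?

mol C = 1.521 g CO₂ ÷ 44.009 g/mol = 0.034561 mol
mol H = 2 × 0.3804 g H₂O ÷ 18.015 g/mol = 0.042231 mol
mol N = 2 × 0.1076 g N₂ ÷ 28.014 g/mol = 0.0076819 mol
mass O = 0.6880 − (0.41511 + 0.042569 + 0.10760) = 0.12272 g → mol O = 0.12272 ÷ 15.999 = 0.0076703 mol
mass % N = 0.10760 g ÷ 0.6880 g × 100%

15.64%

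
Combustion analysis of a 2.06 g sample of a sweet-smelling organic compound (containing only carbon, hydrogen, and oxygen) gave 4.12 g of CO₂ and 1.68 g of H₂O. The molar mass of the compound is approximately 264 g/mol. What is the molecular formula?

C12H24O6

mol C = 4.12 g CO₂ ÷ 44.009 g/mol = 0.09362 mol
mol H = 2 × 1.68 g H₂O ÷ 18.015 g/mol = 0.1865 mol
mass O = 2.06 − (1.124 + 0.1880) = 0.7476 g → mol O = 0.7476 ÷ 15.999 = 0.04673 mol
Divide by the smallest (0.04673 mol): C 2.004, H 3.992, O 1.000
Empirical formula: C2H4O
Empirical-formula mass = 44.05 g/mol; 264 ÷ 44.05 ≈ 6, so the molecular formula is C12H24O6.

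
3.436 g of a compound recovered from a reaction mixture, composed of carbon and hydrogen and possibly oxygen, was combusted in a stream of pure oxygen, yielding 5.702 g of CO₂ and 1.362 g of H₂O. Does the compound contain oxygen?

mol C = 5.702 g CO₂ ÷ 44.009 g/mol = 0.12956 mol
mol H = 2 × 1.362 g H₂O ÷ 18.015 g/mol = 0.15121 mol
C and H account for only 1.7086 g of the 3.436 g sample; the remaining 1.7274 g must be oxygen.

yes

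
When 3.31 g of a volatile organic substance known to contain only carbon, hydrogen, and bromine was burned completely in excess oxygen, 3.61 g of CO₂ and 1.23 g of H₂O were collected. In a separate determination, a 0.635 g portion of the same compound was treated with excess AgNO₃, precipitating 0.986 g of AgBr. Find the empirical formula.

C3H5Br

mol C = 3.61 g CO₂ ÷ 44.009 g/mol = 0.08203 mol
mol H = 2 × 1.23 g H₂O ÷ 18.015 g/mol = 0.1366 mol
From the AgBr data: mol Br per gram of compound = (0.986 ÷ 187.772) ÷ 0.635 = 0.008269 mol/g, so in the 3.31 g combustion sample mol Br = 0.02737 mol
Divide by the smallest (0.02737 mol): C 2.997, H 4.989, Br 1.000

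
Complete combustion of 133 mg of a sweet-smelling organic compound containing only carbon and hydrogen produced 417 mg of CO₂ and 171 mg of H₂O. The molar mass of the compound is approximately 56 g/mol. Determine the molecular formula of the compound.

C4H8

mol C = 0.417 g CO₂ ÷ 44.009 g/mol = 0.009475 mol
mol H = 2 × 0.171 g H₂O ÷ 18.015 g/mol = 0.01898 mol
Divide by the smallest (0.009475 mol): C 1.000, H 2.004
Empirical formula: CH2
Empirical-formula mass = 14.03 g/mol; 56 ÷ 14.03 ≈ 4, so the molecular formula is C4H8.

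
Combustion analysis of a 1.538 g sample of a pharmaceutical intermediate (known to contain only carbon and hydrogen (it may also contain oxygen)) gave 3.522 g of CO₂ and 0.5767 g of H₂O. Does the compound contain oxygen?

mol C = 3.522 g CO₂ ÷ 44.009 g/mol = 0.080029 mol
mol H = 2 × 0.5767 g H₂O ÷ 18.015 g/mol = 0.064024 mol
C and H account for only 1.0258 g of the 1.538 g sample; the remaining 0.51223 g must be oxygen.

yes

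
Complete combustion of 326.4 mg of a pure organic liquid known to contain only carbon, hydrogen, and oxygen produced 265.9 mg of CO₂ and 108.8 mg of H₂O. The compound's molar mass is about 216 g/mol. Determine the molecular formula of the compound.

mol C = 0.2659 g CO₂ ÷ 44.009 g/mol = 0.0060419 mol
mol H = 2 × 0.1088 g H₂O ÷ 18.015 g/mol = 0.012079 mol
mass O = 0.3264 − (0.072570 + 0.012175) = 0.24165 g → mol O = 0.24165 ÷ 15.999 = 0.015104 mol
Divide by the smallest (0.0060419 mol): C 1.000, H 1.999, O 2.500
Multiplying each by 2 gives whole numbers: C 2.00, H 4.00, O 5.00
Empirical formula: C2H4O5
Empirical-formula mass = 108.05 g/mol; 216 ÷ 108.05 ≈ 2, so the molecular formula is C4H8O10.

C4H8O10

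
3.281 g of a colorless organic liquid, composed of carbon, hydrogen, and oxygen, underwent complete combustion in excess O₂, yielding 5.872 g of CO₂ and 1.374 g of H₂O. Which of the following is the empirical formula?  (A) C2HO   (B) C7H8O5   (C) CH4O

mol C = 5.872 g CO₂ ÷ 44.009 g/mol = 0.13343 mol
mol H = 2 × 1.374 g H₂O ÷ 18.015 g/mol = 0.15254 mol
mass O = 3.281 − (1.6026 + 0.15376) = 1.5246 g → mol O = 1.5246 ÷ 15.999 = 0.095296 mol
Divide by the smallest (0.095296 mol): C 1.400, H 1.601, O 1.000
Multiplying each by 5 gives whole numbers: C 7.00, H 8.00, O 5.00

(B) C7H8O5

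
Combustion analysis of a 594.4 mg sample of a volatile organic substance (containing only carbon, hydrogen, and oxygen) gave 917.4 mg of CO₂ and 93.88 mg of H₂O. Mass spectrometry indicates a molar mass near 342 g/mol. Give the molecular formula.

mol C = 0.9174 g CO₂ ÷ 44.009 g/mol = 0.020846 mol
mol H = 2 × 0.09388 g H₂O ÷ 18.015 g/mol = 0.010422 mol
mass O = 0.5944 − (0.25038 + 0.010506) = 0.33352 g → mol O = 0.33352 ÷ 15.999 = 0.020846 mol
Divide by the smallest (0.010422 mol): C 2.000, H 1.000, O 2.000
Empirical formula: C2HO2
Empirical-formula mass = 57.03 g/mol; 342 ÷ 57.03 ≈ 6, so the molecular formula is C12H6O12.

C12H6O12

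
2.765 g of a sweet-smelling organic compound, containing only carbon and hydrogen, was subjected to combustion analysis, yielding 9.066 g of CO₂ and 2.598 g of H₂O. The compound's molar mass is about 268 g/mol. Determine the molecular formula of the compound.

C20H28

mol C = 9.066 g CO₂ ÷ 44.009 g/mol = 0.20600 mol
mol H = 2 × 2.598 g H₂O ÷ 18.015 g/mol = 0.28843 mol
Divide by the smallest (0.20600 mol): C 1.000, H 1.400
Multiplying each by 5 gives whole numbers: C 5.00, H 7.00
Empirical formula: C5H7
Empirical-formula mass = 67.11 g/mol; 268 ÷ 67.11 ≈ 4, so the molecular formula is C20H28.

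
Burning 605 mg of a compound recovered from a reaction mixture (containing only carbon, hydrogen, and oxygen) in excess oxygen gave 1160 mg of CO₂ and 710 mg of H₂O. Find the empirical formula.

C2H6O

mol C = 1.16 g CO₂ ÷ 44.009 g/mol = 0.02636 mol
mol H = 2 × 0.710 g H₂O ÷ 18.015 g/mol = 0.07882 mol
mass O = 0.605 − (0.3166 + 0.07945) = 0.2090 g → mol O = 0.2090 ÷ 15.999 = 0.01306 mol
Divide by the smallest (0.01306 mol): C 2.018, H 6.035, O 1.000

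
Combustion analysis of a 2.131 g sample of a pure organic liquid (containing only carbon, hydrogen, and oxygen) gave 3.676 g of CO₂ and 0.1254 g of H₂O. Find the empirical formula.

mol C = 3.676 g CO₂ ÷ 44.009 g/mol = 0.083528 mol
mol H = 2 × 0.1254 g H₂O ÷ 18.015 g/mol = 0.013922 mol
mass O = 2.131 − (1.0033 + 0.014033) = 1.1137 g → mol O = 1.1137 ÷ 15.999 = 0.069611 mol
Divide by the smallest (0.013922 mol): C 6.000, H 1.000, O 5.000

C6HO5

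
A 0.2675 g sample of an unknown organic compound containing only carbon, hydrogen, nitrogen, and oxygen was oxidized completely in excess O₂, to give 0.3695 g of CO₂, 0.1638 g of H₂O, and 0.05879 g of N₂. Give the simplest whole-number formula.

C6H13N3O4

mol C = 0.3695 g CO₂ ÷ 44.009 g/mol = 0.0083960 mol
mol H = 2 × 0.1638 g H₂O ÷ 18.015 g/mol = 0.018185 mol
mol N = 2 × 0.05879 g N₂ ÷ 28.014 g/mol = 0.0041972 mol
mass O = 0.2675 − (0.10084 + 0.018330 + 0.058790) = 0.089535 g → mol O = 0.089535 ÷ 15.999 = 0.0055963 mol
Divide by the smallest (0.0041972 mol): C 2.000, H 4.333, N 1.000, O 1.333
Multiplying each by 3 gives whole numbers: C 6.00, H 13.00, N 3.00, O 4.00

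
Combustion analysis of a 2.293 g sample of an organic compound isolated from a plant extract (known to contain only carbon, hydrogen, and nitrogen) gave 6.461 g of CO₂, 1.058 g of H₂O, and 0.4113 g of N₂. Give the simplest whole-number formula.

mol C = 6.461 g CO₂ ÷ 44.009 g/mol = 0.14681 mol
mol H = 2 × 1.058 g H₂O ÷ 18.015 g/mol = 0.11746 mol
mol N = 2 × 0.4113 g N₂ ÷ 28.014 g/mol = 0.029364 mol
Divide by the smallest (0.029364 mol): C 5.000, H 4.000, N 1.000

C5H4N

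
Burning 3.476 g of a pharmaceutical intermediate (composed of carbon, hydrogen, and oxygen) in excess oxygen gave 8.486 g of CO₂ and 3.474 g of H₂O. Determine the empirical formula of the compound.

C4H8O

mol C = 8.486 g CO₂ ÷ 44.009 g/mol = 0.19282 mol
mol H = 2 × 3.474 g H₂O ÷ 18.015 g/mol = 0.38568 mol
mass O = 3.476 − (2.3160 + 0.38876) = 0.77122 g → mol O = 0.77122 ÷ 15.999 = 0.048205 mol
Divide by the smallest (0.048205 mol): C 4.000, H 8.001, O 1.000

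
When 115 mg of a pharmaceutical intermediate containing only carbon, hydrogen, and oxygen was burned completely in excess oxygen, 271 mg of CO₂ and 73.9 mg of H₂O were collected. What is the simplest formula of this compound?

mol C = 0.271 g CO₂ ÷ 44.009 g/mol = 0.006158 mol
mol H = 2 × 0.0739 g H₂O ÷ 18.015 g/mol = 0.008204 mol
mass O = 0.115 − (0.07396 + 0.008270) = 0.03277 g → mol O = 0.03277 ÷ 15.999 = 0.002048 mol
Divide by the smallest (0.002048 mol): C 3.007, H 4.006, O 1.000

C3H4O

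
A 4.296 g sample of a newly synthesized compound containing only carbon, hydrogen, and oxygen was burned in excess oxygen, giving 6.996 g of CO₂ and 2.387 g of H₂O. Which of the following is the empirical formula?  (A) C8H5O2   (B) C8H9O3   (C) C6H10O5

mol C = 6.996 g CO₂ ÷ 44.009 g/mol = 0.15897 mol
mol H = 2 × 2.387 g H₂O ÷ 18.015 g/mol = 0.26500 mol
mass O = 4.296 − (1.9094 + 0.26712) = 2.1195 g → mol O = 2.1195 ÷ 15.999 = 0.13248 mol
Divide by the smallest (0.13248 mol): C 1.200, H 2.000, O 1.000
Multiplying each by 5 gives whole numbers: C 6.00, H 10.00, O 5.00

(C) C6H10O5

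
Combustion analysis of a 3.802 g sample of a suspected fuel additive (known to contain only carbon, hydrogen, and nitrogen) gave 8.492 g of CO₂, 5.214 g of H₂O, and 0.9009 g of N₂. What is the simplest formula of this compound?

mol C = 8.492 g CO₂ ÷ 44.009 g/mol = 0.19296 mol
mol H = 2 × 5.214 g H₂O ÷ 18.015 g/mol = 0.57885 mol
mol N = 2 × 0.9009 g N₂ ÷ 28.014 g/mol = 0.064318 mol
Divide by the smallest (0.064318 mol): C 3.000, H 9.000, N 1.000

C3H9N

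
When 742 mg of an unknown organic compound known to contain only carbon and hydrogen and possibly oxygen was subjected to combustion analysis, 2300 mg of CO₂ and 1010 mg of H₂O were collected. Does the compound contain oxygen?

mol C = 2.30 g CO₂ ÷ 44.009 g/mol = 0.05226 mol
mol H = 2 × 1.01 g H₂O ÷ 18.015 g/mol = 0.1121 mol
C and H together account for 0.7407 g — essentially the entire 0.742 g sample — so the compound contains no oxygen.

no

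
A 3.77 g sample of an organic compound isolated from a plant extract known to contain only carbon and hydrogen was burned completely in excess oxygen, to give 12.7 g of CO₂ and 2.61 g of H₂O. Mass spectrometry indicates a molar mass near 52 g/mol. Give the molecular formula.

mol C = 12.7 g CO₂ ÷ 44.009 g/mol = 0.2886 mol
mol H = 2 × 2.61 g H₂O ÷ 18.015 g/mol = 0.2898 mol
Divide by the smallest (0.2886 mol): C 1.000, H 1.004
Empirical formula: CH
Empirical-formula mass = 13.02 g/mol; 52 ÷ 13.02 ≈ 4, so the molecular formula is C4H4.

C4H4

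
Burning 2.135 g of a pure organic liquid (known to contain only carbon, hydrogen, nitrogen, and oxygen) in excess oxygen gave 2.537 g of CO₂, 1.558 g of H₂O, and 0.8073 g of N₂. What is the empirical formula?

C2H6N2O

mol C = 2.537 g CO₂ ÷ 44.009 g/mol = 0.057647 mol
mol H = 2 × 1.558 g H₂O ÷ 18.015 g/mol = 0.17297 mol
mol N = 2 × 0.8073 g N₂ ÷ 28.014 g/mol = 0.057635 mol
mass O = 2.135 − (0.69240 + 0.17435 + 0.80730) = 0.46095 g → mol O = 0.46095 ÷ 15.999 = 0.028811 mol
Divide by the smallest (0.028811 mol): C 2.001, H 6.003, N 2.000, O 1.000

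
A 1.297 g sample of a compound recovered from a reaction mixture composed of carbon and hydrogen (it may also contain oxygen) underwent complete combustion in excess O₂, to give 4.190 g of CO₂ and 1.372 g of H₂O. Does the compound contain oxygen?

no

mol C = 4.190 g CO₂ ÷ 44.009 g/mol = 0.095208 mol
mol H = 2 × 1.372 g H₂O ÷ 18.015 g/mol = 0.15232 mol
C and H together account for 1.2971 g — essentially the entire 1.297 g sample — so the compound contains no oxygen.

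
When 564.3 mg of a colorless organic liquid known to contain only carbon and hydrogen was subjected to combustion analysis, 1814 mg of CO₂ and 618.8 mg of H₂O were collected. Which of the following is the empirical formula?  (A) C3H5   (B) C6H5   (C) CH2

(A) C3H5

mol C = 1.814 g CO₂ ÷ 44.009 g/mol = 0.041219 mol
mol H = 2 × 0.6188 g H₂O ÷ 18.015 g/mol = 0.068698 mol
Divide by the smallest (0.041219 mol): C 1.000, H 1.667
Multiplying each by 3 gives whole numbers: C 3.00, H 5.00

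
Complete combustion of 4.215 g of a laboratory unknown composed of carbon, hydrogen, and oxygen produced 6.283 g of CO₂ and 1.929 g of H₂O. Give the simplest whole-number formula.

C2H3O2

mol C = 6.283 g CO₂ ÷ 44.009 g/mol = 0.14277 mol
mol H = 2 × 1.929 g H₂O ÷ 18.015 g/mol = 0.21415 mol
mass O = 4.215 − (1.7148 + 0.21587) = 2.2844 g → mol O = 2.2844 ÷ 15.999 = 0.14278 mol
Divide by the smallest (0.14277 mol): C 1.000, H 1.500, O 1.000
Multiplying each by 2 gives whole numbers: C 2.00, H 3.00, O 2.00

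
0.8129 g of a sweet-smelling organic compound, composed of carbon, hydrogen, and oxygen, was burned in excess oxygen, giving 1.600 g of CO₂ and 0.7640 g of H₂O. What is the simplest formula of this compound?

C6H14O3

mol C = 1.600 g CO₂ ÷ 44.009 g/mol = 0.036356 mol
mol H = 2 × 0.7640 g H₂O ÷ 18.015 g/mol = 0.084818 mol
mass O = 0.8129 − (0.43667 + 0.085497) = 0.29073 g → mol O = 0.29073 ÷ 15.999 = 0.018172 mol
Divide by the smallest (0.018172 mol): C 2.001, H 4.668, O 1.000
Multiplying each by 3 gives whole numbers: C 6.00, H 14.00, O 3.00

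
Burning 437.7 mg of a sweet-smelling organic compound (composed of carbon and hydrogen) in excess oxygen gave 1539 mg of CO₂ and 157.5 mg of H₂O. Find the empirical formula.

mol C = 1.539 g CO₂ ÷ 44.009 g/mol = 0.034970 mol
mol H = 2 × 0.1575 g H₂O ÷ 18.015 g/mol = 0.017485 mol
Divide by the smallest (0.017485 mol): C 2.000, H 1.000

C2H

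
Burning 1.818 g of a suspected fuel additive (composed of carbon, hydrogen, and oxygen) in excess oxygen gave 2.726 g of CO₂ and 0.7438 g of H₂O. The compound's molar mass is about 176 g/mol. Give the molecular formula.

C6H8O6

mol C = 2.726 g CO₂ ÷ 44.009 g/mol = 0.061942 mol
mol H = 2 × 0.7438 g H₂O ÷ 18.015 g/mol = 0.082576 mol
mass O = 1.818 − (0.74398 + 0.083236) = 0.99078 g → mol O = 0.99078 ÷ 15.999 = 0.061928 mol
Divide by the smallest (0.061928 mol): C 1.000, H 1.333, O 1.000
Multiplying each by 3 gives whole numbers: C 3.00, H 4.00, O 3.00
Empirical formula: C3H4O3
Empirical-formula mass = 88.06 g/mol; 176 ÷ 88.06 ≈ 2, so the molecular formula is C6H8O6.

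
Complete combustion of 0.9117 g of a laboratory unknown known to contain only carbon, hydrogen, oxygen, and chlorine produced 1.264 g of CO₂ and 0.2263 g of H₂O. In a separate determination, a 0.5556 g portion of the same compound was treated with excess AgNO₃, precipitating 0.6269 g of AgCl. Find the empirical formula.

mol C = 1.264 g CO₂ ÷ 44.009 g/mol = 0.028721 mol
mol H = 2 × 0.2263 g H₂O ÷ 18.015 g/mol = 0.025124 mol
From the AgCl data: mol Cl per gram of compound = (0.6269 ÷ 143.318) ÷ 0.5556 = 0.0078729 mol/g, so in the 0.9117 g combustion sample mol Cl = 0.0071777 mol
mass O = 0.9117 − (0.34497 + 0.025324 + 0.25445) = 0.28695 g → mol O = 0.28695 ÷ 15.999 = 0.017936 mol
Divide by the smallest (0.0071777 mol): C 4.001, H 3.500, Cl 1.000, O 2.499
Multiplying each by 2 gives whole numbers: C 8.00, H 7.00, Cl 2.00, O 5.00

C8H7Cl2O5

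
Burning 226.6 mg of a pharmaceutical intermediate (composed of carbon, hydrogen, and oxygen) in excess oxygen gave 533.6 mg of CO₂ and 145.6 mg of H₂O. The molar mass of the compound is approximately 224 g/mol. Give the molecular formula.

mol C = 0.5336 g CO₂ ÷ 44.009 g/mol = 0.012125 mol
mol H = 2 × 0.1456 g H₂O ÷ 18.015 g/mol = 0.016164 mol
mass O = 0.2266 − (0.14563 + 0.016294) = 0.064675 g → mol O = 0.064675 ÷ 15.999 = 0.0040425 mol
Divide by the smallest (0.0040425 mol): C 2.999, H 3.999, O 1.000
Empirical formula: C3H4O
Empirical-formula mass = 56.06 g/mol; 224 ÷ 56.06 ≈ 4, so the molecular formula is C12H16O4.

C12H16O4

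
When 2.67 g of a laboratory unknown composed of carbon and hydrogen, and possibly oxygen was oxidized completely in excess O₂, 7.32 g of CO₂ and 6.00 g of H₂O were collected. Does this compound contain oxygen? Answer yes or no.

no

mol C = 7.32 g CO₂ ÷ 44.009 g/mol = 0.1663 mol
mol H = 2 × 6.00 g H₂O ÷ 18.015 g/mol = 0.6661 mol
C and H together account for 2.669 g — essentially the entire 2.67 g sample — so the compound contains no oxygen.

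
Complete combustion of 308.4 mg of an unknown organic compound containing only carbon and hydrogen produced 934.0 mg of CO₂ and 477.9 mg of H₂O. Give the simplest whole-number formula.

C2H5

mol C = 0.9340 g CO₂ ÷ 44.009 g/mol = 0.021223 mol
mol H = 2 × 0.4779 g H₂O ÷ 18.015 g/mol = 0.053056 mol
Divide by the smallest (0.021223 mol): C 1.000, H 2.500
Multiplying each by 2 gives whole numbers: C 2.00, H 5.00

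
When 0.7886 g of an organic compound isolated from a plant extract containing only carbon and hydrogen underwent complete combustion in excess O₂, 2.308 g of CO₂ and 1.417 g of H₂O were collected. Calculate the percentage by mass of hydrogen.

20.11%

mol C = 2.308 g CO₂ ÷ 44.009 g/mol = 0.052444 mol
mol H = 2 × 1.417 g H₂O ÷ 18.015 g/mol = 0.15731 mol
mass % H = 0.15857 g ÷ 0.7886 g × 100%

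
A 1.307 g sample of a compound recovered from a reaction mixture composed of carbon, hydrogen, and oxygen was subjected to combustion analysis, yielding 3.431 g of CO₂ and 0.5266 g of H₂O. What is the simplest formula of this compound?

mol C = 3.431 g CO₂ ÷ 44.009 g/mol = 0.077961 mol
mol H = 2 × 0.5266 g H₂O ÷ 18.015 g/mol = 0.058462 mol
mass O = 1.307 − (0.93639 + 0.058930) = 0.31168 g → mol O = 0.31168 ÷ 15.999 = 0.019481 mol
Divide by the smallest (0.019481 mol): C 4.002, H 3.001, O 1.000

C4H3O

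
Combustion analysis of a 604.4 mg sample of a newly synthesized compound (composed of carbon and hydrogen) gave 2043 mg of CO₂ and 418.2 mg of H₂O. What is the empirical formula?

mol C = 2.043 g CO₂ ÷ 44.009 g/mol = 0.046422 mol
mol H = 2 × 0.4182 g H₂O ÷ 18.015 g/mol = 0.046428 mol
Divide by the smallest (0.046422 mol): C 1.000, H 1.000

CH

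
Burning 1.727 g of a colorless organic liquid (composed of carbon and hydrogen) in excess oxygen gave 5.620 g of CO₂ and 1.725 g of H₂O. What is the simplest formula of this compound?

mol C = 5.620 g CO₂ ÷ 44.009 g/mol = 0.12770 mol
mol H = 2 × 1.725 g H₂O ÷ 18.015 g/mol = 0.19151 mol
Divide by the smallest (0.12770 mol): C 1.000, H 1.500
Multiplying each by 2 gives whole numbers: C 2.00, H 3.00

C2H3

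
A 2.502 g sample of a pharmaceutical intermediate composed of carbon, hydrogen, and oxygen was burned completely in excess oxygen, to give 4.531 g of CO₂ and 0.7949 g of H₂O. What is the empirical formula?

mol C = 4.531 g CO₂ ÷ 44.009 g/mol = 0.10296 mol
mol H = 2 × 0.7949 g H₂O ÷ 18.015 g/mol = 0.088249 mol
mass O = 2.502 − (1.2366 + 0.088955) = 1.1764 g → mol O = 1.1764 ÷ 15.999 = 0.073532 mol
Divide by the smallest (0.073532 mol): C 1.400, H 1.200, O 1.000
Multiplying each by 5 gives whole numbers: C 7.00, H 6.00, O 5.00

C7H6O5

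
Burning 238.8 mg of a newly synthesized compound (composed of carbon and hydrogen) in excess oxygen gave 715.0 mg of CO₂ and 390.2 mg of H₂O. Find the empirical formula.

mol C = 0.7150 g CO₂ ÷ 44.009 g/mol = 0.016247 mol
mol H = 2 × 0.3902 g H₂O ÷ 18.015 g/mol = 0.043319 mol
Divide by the smallest (0.016247 mol): C 1.000, H 2.666
Multiplying each by 3 gives whole numbers: C 3.00, H 8.00

C3H8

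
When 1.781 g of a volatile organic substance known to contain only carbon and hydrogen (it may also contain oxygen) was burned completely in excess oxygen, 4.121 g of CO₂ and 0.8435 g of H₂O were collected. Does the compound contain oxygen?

yes

mol C = 4.121 g CO₂ ÷ 44.009 g/mol = 0.093640 mol
mol H = 2 × 0.8435 g H₂O ÷ 18.015 g/mol = 0.093644 mol
C and H account for only 1.2191 g of the 1.781 g sample; the remaining 0.56190 g must be oxygen.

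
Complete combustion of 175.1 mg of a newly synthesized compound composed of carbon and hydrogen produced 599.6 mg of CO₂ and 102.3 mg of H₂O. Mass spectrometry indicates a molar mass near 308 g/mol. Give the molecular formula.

mol C = 0.5996 g CO₂ ÷ 44.009 g/mol = 0.013624 mol
mol H = 2 × 0.1023 g H₂O ÷ 18.015 g/mol = 0.011357 mol
Divide by the smallest (0.011357 mol): C 1.200, H 1.000
Multiplying each by 5 gives whole numbers: C 6.00, H 5.00
Empirical formula: C6H5
Empirical-formula mass = 77.11 g/mol; 308 ÷ 77.11 ≈ 4, so the molecular formula is C24H20.

C24H20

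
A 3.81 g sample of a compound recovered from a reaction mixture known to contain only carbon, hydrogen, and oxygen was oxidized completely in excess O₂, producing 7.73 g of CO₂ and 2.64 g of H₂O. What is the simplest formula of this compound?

C6H10O3

mol C = 7.73 g CO₂ ÷ 44.009 g/mol = 0.1756 mol
mol H = 2 × 2.64 g H₂O ÷ 18.015 g/mol = 0.2931 mol
mass O = 3.81 − (2.110 + 0.2954) = 1.405 g → mol O = 1.405 ÷ 15.999 = 0.08781 mol
Divide by the smallest (0.08781 mol): C 2.000, H 3.338, O 1.000
Multiplying each by 3 gives whole numbers: C 6.00, H 10.01, O 3.00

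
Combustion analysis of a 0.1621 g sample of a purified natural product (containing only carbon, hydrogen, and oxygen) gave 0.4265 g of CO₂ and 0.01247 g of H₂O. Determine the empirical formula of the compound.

C7HO2

mol C = 0.4265 g CO₂ ÷ 44.009 g/mol = 0.0096912 mol
mol H = 2 × 0.01247 g H₂O ÷ 18.015 g/mol = 0.0013844 mol
mass O = 0.1621 − (0.11640 + 0.0013955) = 0.044304 g → mol O = 0.044304 ÷ 15.999 = 0.0027691 mol
Divide by the smallest (0.0013844 mol): C 7.000, H 1.000, O 2.000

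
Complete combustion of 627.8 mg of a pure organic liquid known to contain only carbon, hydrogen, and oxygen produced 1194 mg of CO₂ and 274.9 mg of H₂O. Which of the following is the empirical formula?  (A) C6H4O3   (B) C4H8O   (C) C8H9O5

(C) C8H9O5

mol C = 1.194 g CO₂ ÷ 44.009 g/mol = 0.027131 mol
mol H = 2 × 0.2749 g H₂O ÷ 18.015 g/mol = 0.030519 mol
mass O = 0.6278 − (0.32587 + 0.030763) = 0.27117 g → mol O = 0.27117 ÷ 15.999 = 0.016949 mol
Divide by the smallest (0.016949 mol): C 1.601, H 1.801, O 1.000
Multiplying each by 5 gives whole numbers: C 8.00, H 9.00, O 5.00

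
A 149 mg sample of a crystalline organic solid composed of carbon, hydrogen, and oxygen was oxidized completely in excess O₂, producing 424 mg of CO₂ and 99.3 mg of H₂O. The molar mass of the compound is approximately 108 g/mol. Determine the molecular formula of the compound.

C7H8O

mol C = 0.424 g CO₂ ÷ 44.009 g/mol = 0.009634 mol
mol H = 2 × 0.0993 g H₂O ÷ 18.015 g/mol = 0.01102 mol
mass O = 0.149 − (0.1157 + 0.01111) = 0.02217 g → mol O = 0.02217 ÷ 15.999 = 0.001386 mol
Divide by the smallest (0.001386 mol): C 6.953, H 7.956, O 1.000
Empirical formula: C7H8O
Empirical-formula mass = 108.14 g/mol; 108 ÷ 108.14 ≈ 1, so the molecular formula is C7H8O.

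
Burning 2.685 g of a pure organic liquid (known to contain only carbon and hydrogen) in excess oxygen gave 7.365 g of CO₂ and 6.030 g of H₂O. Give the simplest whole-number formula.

mol C = 7.365 g CO₂ ÷ 44.009 g/mol = 0.16735 mol
mol H = 2 × 6.030 g H₂O ÷ 18.015 g/mol = 0.66944 mol
Divide by the smallest (0.16735 mol): C 1.000, H 4.000

CH4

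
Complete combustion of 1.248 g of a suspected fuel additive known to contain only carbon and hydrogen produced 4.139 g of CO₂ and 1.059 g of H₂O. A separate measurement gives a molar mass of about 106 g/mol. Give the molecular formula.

mol C = 4.139 g CO₂ ÷ 44.009 g/mol = 0.094049 mol
mol H = 2 × 1.059 g H₂O ÷ 18.015 g/mol = 0.11757 mol
Divide by the smallest (0.094049 mol): C 1.000, H 1.250
Multiplying each by 4 gives whole numbers: C 4.00, H 5.00
Empirical formula: C4H5
Empirical-formula mass = 53.08 g/mol; 106 ÷ 53.08 ≈ 2, so the molecular formula is C8H10.

C8H10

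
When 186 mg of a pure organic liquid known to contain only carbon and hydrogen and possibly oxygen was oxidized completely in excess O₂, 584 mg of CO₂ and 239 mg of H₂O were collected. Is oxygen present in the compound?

mol C = 0.584 g CO₂ ÷ 44.009 g/mol = 0.01327 mol
mol H = 2 × 0.239 g H₂O ÷ 18.015 g/mol = 0.02653 mol
C and H together account for 0.1861 g — essentially the entire 0.186 g sample — so the compound contains no oxygen.

no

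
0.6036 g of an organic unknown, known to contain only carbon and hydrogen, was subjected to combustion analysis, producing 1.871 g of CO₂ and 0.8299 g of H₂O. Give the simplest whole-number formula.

C6H13

mol C = 1.871 g CO₂ ÷ 44.009 g/mol = 0.042514 mol
mol H = 2 × 0.8299 g H₂O ÷ 18.015 g/mol = 0.092134 mol
Divide by the smallest (0.042514 mol): C 1.000, H 2.167
Multiplying each by 6 gives whole numbers: C 6.00, H 13.00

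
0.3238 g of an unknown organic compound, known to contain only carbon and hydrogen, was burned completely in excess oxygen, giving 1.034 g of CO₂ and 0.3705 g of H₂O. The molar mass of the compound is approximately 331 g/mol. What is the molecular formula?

C24H42

mol C = 1.034 g CO₂ ÷ 44.009 g/mol = 0.023495 mol
mol H = 2 × 0.3705 g H₂O ÷ 18.015 g/mol = 0.041132 mol
Divide by the smallest (0.023495 mol): C 1.000, H 1.751
Multiplying each by 4 gives whole numbers: C 4.00, H 7.00
Empirical formula: C4H7
Empirical-formula mass = 55.10 g/mol; 331 ÷ 55.10 ≈ 6, so the molecular formula is C24H42.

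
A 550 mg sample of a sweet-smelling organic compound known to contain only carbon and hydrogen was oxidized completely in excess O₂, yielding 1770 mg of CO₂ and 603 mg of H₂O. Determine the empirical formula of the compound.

mol C = 1.77 g CO₂ ÷ 44.009 g/mol = 0.04022 mol
mol H = 2 × 0.603 g H₂O ÷ 18.015 g/mol = 0.06694 mol
Divide by the smallest (0.04022 mol): C 1.000, H 1.664
Multiplying each by 3 gives whole numbers: C 3.00, H 4.99

C3H5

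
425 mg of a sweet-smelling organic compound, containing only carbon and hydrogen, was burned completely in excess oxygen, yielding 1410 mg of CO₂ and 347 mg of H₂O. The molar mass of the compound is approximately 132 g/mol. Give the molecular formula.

mol C = 1.41 g CO₂ ÷ 44.009 g/mol = 0.03204 mol
mol H = 2 × 0.347 g H₂O ÷ 18.015 g/mol = 0.03852 mol
Divide by the smallest (0.03204 mol): C 1.000, H 1.202
Multiplying each by 5 gives whole numbers: C 5.00, H 6.01
Empirical formula: C5H6
Empirical-formula mass = 66.10 g/mol; 132 ÷ 66.10 ≈ 2, so the molecular formula is C10H12.

C10H12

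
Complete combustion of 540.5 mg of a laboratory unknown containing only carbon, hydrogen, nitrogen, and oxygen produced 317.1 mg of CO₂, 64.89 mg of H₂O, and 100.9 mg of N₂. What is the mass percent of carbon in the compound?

mol C = 0.3171 g CO₂ ÷ 44.009 g/mol = 0.0072053 mol
mol H = 2 × 0.06489 g H₂O ÷ 18.015 g/mol = 0.0072040 mol
mol N = 2 × 0.1009 g N₂ ÷ 28.014 g/mol = 0.0072035 mol
mass O = 0.5405 − (0.086543 + 0.0072616 + 0.10090) = 0.34579 g → mol O = 0.34579 ÷ 15.999 = 0.021614 mol
mass % C = 0.086543 g ÷ 0.5405 g × 100%

16.01%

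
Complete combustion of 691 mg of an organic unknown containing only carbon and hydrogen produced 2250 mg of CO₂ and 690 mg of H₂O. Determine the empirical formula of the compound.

mol C = 2.25 g CO₂ ÷ 44.009 g/mol = 0.05113 mol
mol H = 2 × 0.690 g H₂O ÷ 18.015 g/mol = 0.07660 mol
Divide by the smallest (0.05113 mol): C 1.000, H 1.498
Multiplying each by 2 gives whole numbers: C 2.00, H 3.00

C2H3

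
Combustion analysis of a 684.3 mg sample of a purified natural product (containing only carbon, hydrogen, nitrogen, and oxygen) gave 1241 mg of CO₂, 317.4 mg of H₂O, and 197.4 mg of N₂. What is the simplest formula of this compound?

mol C = 1.241 g CO₂ ÷ 44.009 g/mol = 0.028199 mol
mol H = 2 × 0.3174 g H₂O ÷ 18.015 g/mol = 0.035237 mol
mol N = 2 × 0.1974 g N₂ ÷ 28.014 g/mol = 0.014093 mol
mass O = 0.6843 − (0.33870 + 0.035519 + 0.19740) = 0.11269 g → mol O = 0.11269 ÷ 15.999 = 0.0070433 mol
Divide by the smallest (0.0070433 mol): C 4.004, H 5.003, N 2.001, O 1.000

C4H5N2O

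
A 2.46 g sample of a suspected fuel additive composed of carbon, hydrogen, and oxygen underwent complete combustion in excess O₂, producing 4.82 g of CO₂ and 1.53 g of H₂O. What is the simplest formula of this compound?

C9H14O5

mol C = 4.82 g CO₂ ÷ 44.009 g/mol = 0.1095 mol
mol H = 2 × 1.53 g H₂O ÷ 18.015 g/mol = 0.1699 mol
mass O = 2.46 − (1.315 + 0.1712) = 0.9733 g → mol O = 0.9733 ÷ 15.999 = 0.06084 mol
Divide by the smallest (0.06084 mol): C 1.800, H 2.792, O 1.000
Multiplying each by 5 gives whole numbers: C 9.00, H 13.96, O 5.00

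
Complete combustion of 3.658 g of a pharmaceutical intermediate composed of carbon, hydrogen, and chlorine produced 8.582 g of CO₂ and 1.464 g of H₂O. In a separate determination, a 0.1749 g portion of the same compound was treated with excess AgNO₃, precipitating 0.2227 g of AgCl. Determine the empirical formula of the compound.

mol C = 8.582 g CO₂ ÷ 44.009 g/mol = 0.19501 mol
mol H = 2 × 1.464 g H₂O ÷ 18.015 g/mol = 0.16253 mol
From the AgCl data: mol Cl per gram of compound = (0.2227 ÷ 143.318) ÷ 0.1749 = 0.0088844 mol/g, so in the 3.658 g combustion sample mol Cl = 0.032499 mol
Divide by the smallest (0.032499 mol): C 6.000, H 5.001, Cl 1.000

C6H5Cl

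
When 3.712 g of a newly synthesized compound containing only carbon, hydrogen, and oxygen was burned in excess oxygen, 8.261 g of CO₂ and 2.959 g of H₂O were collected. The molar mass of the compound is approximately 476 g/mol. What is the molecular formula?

C24H42O9

mol C = 8.261 g CO₂ ÷ 44.009 g/mol = 0.18771 mol
mol H = 2 × 2.959 g H₂O ÷ 18.015 g/mol = 0.32850 mol
mass O = 3.712 − (2.2546 + 0.33113) = 1.1263 g → mol O = 1.1263 ÷ 15.999 = 0.070396 mol
Divide by the smallest (0.070396 mol): C 2.667, H 4.667, O 1.000
Multiplying each by 3 gives whole numbers: C 8.00, H 14.00, O 3.00
Empirical formula: C8H14O3
Empirical-formula mass = 158.20 g/mol; 476 ÷ 158.20 ≈ 3, so the molecular formula is C24H42O9.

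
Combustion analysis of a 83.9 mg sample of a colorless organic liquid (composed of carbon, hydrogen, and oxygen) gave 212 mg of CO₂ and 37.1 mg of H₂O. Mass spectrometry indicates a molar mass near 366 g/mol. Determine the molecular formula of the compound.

mol C = 0.212 g CO₂ ÷ 44.009 g/mol = 0.004817 mol
mol H = 2 × 0.0371 g H₂O ÷ 18.015 g/mol = 0.004119 mol
mass O = 0.0839 − (0.05786 + 0.004152) = 0.02189 g → mol O = 0.02189 ÷ 15.999 = 0.001368 mol
Divide by the smallest (0.001368 mol): C 3.521, H 3.010, O 1.000
Multiplying each by 2 gives whole numbers: C 7.04, H 6.02, O 2.00
Empirical formula: C7H6O2
Empirical-formula mass = 122.12 g/mol; 366 ÷ 122.12 ≈ 3, so the molecular formula is C21H18O6.

C21H18O6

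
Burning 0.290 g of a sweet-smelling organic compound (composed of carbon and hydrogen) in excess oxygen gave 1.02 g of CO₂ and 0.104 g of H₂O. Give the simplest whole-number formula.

C2H

mol C = 1.02 g CO₂ ÷ 44.009 g/mol = 0.02318 mol
mol H = 2 × 0.104 g H₂O ÷ 18.015 g/mol = 0.01155 mol
Divide by the smallest (0.01155 mol): C 2.007, H 1.000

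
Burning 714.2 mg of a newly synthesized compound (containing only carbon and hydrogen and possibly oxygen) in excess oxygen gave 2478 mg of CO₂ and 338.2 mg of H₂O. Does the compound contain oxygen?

no

mol C = 2.478 g CO₂ ÷ 44.009 g/mol = 0.056307 mol
mol H = 2 × 0.3382 g H₂O ÷ 18.015 g/mol = 0.037546 mol
C and H together account for 0.71415 g — essentially the entire 0.7142 g sample — so the compound contains no oxygen.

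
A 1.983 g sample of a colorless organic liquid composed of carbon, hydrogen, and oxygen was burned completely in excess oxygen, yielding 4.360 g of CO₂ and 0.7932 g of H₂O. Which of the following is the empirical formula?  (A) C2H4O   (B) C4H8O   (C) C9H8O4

(C) C9H8O4

mol C = 4.360 g CO₂ ÷ 44.009 g/mol = 0.099071 mol
mol H = 2 × 0.7932 g H₂O ÷ 18.015 g/mol = 0.088060 mol
mass O = 1.983 − (1.1899 + 0.088764) = 0.70430 g → mol O = 0.70430 ÷ 15.999 = 0.044021 mol
Divide by the smallest (0.044021 mol): C 2.251, H 2.000, O 1.000
Multiplying each by 4 gives whole numbers: C 9.00, H 8.00, O 4.00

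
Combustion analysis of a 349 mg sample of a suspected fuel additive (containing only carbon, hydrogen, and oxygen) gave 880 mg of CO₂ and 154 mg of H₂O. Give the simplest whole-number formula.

C7H6O2

mol C = 0.880 g CO₂ ÷ 44.009 g/mol = 0.02000 mol
mol H = 2 × 0.154 g H₂O ÷ 18.015 g/mol = 0.01710 mol
mass O = 0.349 − (0.2402 + 0.01723) = 0.09160 g → mol O = 0.09160 ÷ 15.999 = 0.005725 mol
Divide by the smallest (0.005725 mol): C 3.493, H 2.986, O 1.000
Multiplying each by 2 gives whole numbers: C 6.99, H 5.97, O 2.00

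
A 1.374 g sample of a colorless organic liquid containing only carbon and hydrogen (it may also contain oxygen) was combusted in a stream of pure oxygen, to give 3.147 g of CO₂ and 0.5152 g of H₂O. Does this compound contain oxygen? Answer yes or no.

yes

mol C = 3.147 g CO₂ ÷ 44.009 g/mol = 0.071508 mol
mol H = 2 × 0.5152 g H₂O ÷ 18.015 g/mol = 0.057197 mol
C and H account for only 0.91654 g of the 1.374 g sample; the remaining 0.45746 g must be oxygen.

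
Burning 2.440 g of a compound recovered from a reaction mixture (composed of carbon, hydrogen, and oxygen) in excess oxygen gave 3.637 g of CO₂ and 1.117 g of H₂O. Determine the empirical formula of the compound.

C2H3O2

mol C = 3.637 g CO₂ ÷ 44.009 g/mol = 0.082642 mol
mol H = 2 × 1.117 g H₂O ÷ 18.015 g/mol = 0.12401 mol
mass O = 2.440 − (0.99262 + 0.12500) = 1.3224 g → mol O = 1.3224 ÷ 15.999 = 0.082654 mol
Divide by the smallest (0.082642 mol): C 1.000, H 1.501, O 1.000
Multiplying each by 2 gives whole numbers: C 2.00, H 3.00, O 2.00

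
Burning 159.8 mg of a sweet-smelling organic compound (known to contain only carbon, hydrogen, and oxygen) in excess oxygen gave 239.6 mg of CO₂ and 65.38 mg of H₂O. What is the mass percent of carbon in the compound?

mol C = 0.2396 g CO₂ ÷ 44.009 g/mol = 0.0054443 mol
mol H = 2 × 0.06538 g H₂O ÷ 18.015 g/mol = 0.0072584 mol
mass O = 0.1598 − (0.065392 + 0.0073165) = 0.087092 g → mol O = 0.087092 ÷ 15.999 = 0.0054436 mol
mass % C = 0.065392 g ÷ 0.1598 g × 100%

40.92%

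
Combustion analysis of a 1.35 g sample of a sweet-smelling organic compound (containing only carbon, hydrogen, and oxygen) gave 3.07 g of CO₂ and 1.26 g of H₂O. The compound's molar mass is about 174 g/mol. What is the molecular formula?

mol C = 3.07 g CO₂ ÷ 44.009 g/mol = 0.06976 mol
mol H = 2 × 1.26 g H₂O ÷ 18.015 g/mol = 0.1399 mol
mass O = 1.35 − (0.8379 + 0.1410) = 0.3711 g → mol O = 0.3711 ÷ 15.999 = 0.02320 mol
Divide by the smallest (0.02320 mol): C 3.007, H 6.030, O 1.000
Empirical formula: C3H6O
Empirical-formula mass = 58.08 g/mol; 174 ÷ 58.08 ≈ 3, so the molecular formula is C9H18O3.

C9H18O3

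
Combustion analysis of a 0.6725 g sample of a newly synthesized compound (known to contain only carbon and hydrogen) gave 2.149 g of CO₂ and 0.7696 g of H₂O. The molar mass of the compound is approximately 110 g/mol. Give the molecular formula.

C8H14

mol C = 2.149 g CO₂ ÷ 44.009 g/mol = 0.048831 mol
mol H = 2 × 0.7696 g H₂O ÷ 18.015 g/mol = 0.085440 mol
Divide by the smallest (0.048831 mol): C 1.000, H 1.750
Multiplying each by 4 gives whole numbers: C 4.00, H 7.00
Empirical formula: C4H7
Empirical-formula mass = 55.10 g/mol; 110 ÷ 55.10 ≈ 2, so the molecular formula is C8H14.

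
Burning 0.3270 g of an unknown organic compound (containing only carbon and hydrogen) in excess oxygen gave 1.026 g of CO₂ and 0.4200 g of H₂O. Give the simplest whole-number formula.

CH2

mol C = 1.026 g CO₂ ÷ 44.009 g/mol = 0.023313 mol
mol H = 2 × 0.4200 g H₂O ÷ 18.015 g/mol = 0.046628 mol
Divide by the smallest (0.023313 mol): C 1.000, H 2.000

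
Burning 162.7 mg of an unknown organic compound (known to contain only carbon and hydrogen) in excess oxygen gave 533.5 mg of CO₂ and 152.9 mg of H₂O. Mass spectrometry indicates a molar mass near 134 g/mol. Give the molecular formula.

C10H14

mol C = 0.5335 g CO₂ ÷ 44.009 g/mol = 0.012123 mol
mol H = 2 × 0.1529 g H₂O ÷ 18.015 g/mol = 0.016975 mol
Divide by the smallest (0.012123 mol): C 1.000, H 1.400
Multiplying each by 5 gives whole numbers: C 5.00, H 7.00
Empirical formula: C5H7
Empirical-formula mass = 67.11 g/mol; 134 ÷ 67.11 ≈ 2, so the molecular formula is C10H14.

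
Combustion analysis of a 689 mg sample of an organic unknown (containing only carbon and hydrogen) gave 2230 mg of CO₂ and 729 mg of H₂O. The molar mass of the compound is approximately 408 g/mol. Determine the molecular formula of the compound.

C30H48

mol C = 2.23 g CO₂ ÷ 44.009 g/mol = 0.05067 mol
mol H = 2 × 0.729 g H₂O ÷ 18.015 g/mol = 0.08093 mol
Divide by the smallest (0.05067 mol): C 1.000, H 1.597
Multiplying each by 5 gives whole numbers: C 5.00, H 7.99
Empirical formula: C5H8
Empirical-formula mass = 68.12 g/mol; 408 ÷ 68.12 ≈ 6, so the molecular formula is C30H48.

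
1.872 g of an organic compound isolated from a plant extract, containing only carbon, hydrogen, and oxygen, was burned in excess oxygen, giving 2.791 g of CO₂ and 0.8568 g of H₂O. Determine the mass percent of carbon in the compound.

mol C = 2.791 g CO₂ ÷ 44.009 g/mol = 0.063419 mol
mol H = 2 × 0.8568 g H₂O ÷ 18.015 g/mol = 0.095121 mol
mass O = 1.872 − (0.76172 + 0.095882) = 1.0144 g → mol O = 1.0144 ÷ 15.999 = 0.063404 mol
mass % C = 0.76172 g ÷ 1.872 g × 100%

40.69%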